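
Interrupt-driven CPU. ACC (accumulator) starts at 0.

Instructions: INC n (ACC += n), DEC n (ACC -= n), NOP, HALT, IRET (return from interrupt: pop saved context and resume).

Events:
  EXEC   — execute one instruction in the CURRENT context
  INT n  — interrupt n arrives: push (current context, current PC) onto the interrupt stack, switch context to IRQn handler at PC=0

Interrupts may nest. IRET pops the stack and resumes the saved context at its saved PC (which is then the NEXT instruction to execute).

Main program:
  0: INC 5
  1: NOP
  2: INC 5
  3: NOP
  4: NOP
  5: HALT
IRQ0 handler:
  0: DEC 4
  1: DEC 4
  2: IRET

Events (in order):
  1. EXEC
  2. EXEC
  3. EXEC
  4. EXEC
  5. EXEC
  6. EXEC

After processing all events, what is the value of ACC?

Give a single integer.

Event 1 (EXEC): [MAIN] PC=0: INC 5 -> ACC=5
Event 2 (EXEC): [MAIN] PC=1: NOP
Event 3 (EXEC): [MAIN] PC=2: INC 5 -> ACC=10
Event 4 (EXEC): [MAIN] PC=3: NOP
Event 5 (EXEC): [MAIN] PC=4: NOP
Event 6 (EXEC): [MAIN] PC=5: HALT

Answer: 10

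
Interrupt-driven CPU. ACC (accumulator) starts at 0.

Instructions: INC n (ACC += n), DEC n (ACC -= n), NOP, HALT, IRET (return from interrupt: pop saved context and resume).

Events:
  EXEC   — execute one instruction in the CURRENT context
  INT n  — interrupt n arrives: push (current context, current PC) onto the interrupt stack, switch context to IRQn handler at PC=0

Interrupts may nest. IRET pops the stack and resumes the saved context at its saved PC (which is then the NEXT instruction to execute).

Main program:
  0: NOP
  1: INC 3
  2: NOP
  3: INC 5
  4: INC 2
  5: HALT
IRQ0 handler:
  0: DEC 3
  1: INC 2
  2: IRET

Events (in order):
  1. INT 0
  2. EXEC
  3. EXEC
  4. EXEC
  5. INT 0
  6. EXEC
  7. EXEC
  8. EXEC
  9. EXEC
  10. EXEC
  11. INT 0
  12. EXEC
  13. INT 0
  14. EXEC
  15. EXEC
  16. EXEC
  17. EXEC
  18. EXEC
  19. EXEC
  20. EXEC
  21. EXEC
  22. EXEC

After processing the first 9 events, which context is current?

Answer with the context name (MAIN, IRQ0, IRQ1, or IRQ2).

Event 1 (INT 0): INT 0 arrives: push (MAIN, PC=0), enter IRQ0 at PC=0 (depth now 1)
Event 2 (EXEC): [IRQ0] PC=0: DEC 3 -> ACC=-3
Event 3 (EXEC): [IRQ0] PC=1: INC 2 -> ACC=-1
Event 4 (EXEC): [IRQ0] PC=2: IRET -> resume MAIN at PC=0 (depth now 0)
Event 5 (INT 0): INT 0 arrives: push (MAIN, PC=0), enter IRQ0 at PC=0 (depth now 1)
Event 6 (EXEC): [IRQ0] PC=0: DEC 3 -> ACC=-4
Event 7 (EXEC): [IRQ0] PC=1: INC 2 -> ACC=-2
Event 8 (EXEC): [IRQ0] PC=2: IRET -> resume MAIN at PC=0 (depth now 0)
Event 9 (EXEC): [MAIN] PC=0: NOP

Answer: MAIN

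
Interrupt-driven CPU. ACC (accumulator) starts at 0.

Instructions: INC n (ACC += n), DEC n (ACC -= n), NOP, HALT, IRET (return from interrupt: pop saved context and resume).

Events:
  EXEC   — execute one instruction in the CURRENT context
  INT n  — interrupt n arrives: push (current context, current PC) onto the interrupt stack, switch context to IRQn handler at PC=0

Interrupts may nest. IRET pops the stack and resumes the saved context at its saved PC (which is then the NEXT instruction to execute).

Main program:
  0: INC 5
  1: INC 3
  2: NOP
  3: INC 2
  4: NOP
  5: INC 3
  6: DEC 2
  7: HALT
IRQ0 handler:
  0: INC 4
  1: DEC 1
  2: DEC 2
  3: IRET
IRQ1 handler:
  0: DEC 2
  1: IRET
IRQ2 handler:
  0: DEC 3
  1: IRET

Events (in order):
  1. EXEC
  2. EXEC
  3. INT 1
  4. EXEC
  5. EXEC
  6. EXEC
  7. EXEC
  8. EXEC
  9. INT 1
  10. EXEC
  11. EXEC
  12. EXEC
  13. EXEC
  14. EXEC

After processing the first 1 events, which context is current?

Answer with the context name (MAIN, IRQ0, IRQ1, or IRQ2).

Event 1 (EXEC): [MAIN] PC=0: INC 5 -> ACC=5

Answer: MAIN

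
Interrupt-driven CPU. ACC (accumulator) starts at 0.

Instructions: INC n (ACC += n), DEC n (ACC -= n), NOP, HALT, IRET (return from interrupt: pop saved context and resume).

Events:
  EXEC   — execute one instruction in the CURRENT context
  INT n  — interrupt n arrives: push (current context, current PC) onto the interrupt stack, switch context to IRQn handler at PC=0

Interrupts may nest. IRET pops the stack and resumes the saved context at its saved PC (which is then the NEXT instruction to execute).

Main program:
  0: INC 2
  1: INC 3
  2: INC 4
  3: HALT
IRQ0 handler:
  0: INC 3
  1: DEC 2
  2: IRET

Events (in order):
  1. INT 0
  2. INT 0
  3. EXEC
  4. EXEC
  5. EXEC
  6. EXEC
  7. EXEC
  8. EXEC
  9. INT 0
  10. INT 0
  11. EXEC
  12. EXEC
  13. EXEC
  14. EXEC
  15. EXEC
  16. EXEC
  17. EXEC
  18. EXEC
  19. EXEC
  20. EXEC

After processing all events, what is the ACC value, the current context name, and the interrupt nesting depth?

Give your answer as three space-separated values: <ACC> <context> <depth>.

Event 1 (INT 0): INT 0 arrives: push (MAIN, PC=0), enter IRQ0 at PC=0 (depth now 1)
Event 2 (INT 0): INT 0 arrives: push (IRQ0, PC=0), enter IRQ0 at PC=0 (depth now 2)
Event 3 (EXEC): [IRQ0] PC=0: INC 3 -> ACC=3
Event 4 (EXEC): [IRQ0] PC=1: DEC 2 -> ACC=1
Event 5 (EXEC): [IRQ0] PC=2: IRET -> resume IRQ0 at PC=0 (depth now 1)
Event 6 (EXEC): [IRQ0] PC=0: INC 3 -> ACC=4
Event 7 (EXEC): [IRQ0] PC=1: DEC 2 -> ACC=2
Event 8 (EXEC): [IRQ0] PC=2: IRET -> resume MAIN at PC=0 (depth now 0)
Event 9 (INT 0): INT 0 arrives: push (MAIN, PC=0), enter IRQ0 at PC=0 (depth now 1)
Event 10 (INT 0): INT 0 arrives: push (IRQ0, PC=0), enter IRQ0 at PC=0 (depth now 2)
Event 11 (EXEC): [IRQ0] PC=0: INC 3 -> ACC=5
Event 12 (EXEC): [IRQ0] PC=1: DEC 2 -> ACC=3
Event 13 (EXEC): [IRQ0] PC=2: IRET -> resume IRQ0 at PC=0 (depth now 1)
Event 14 (EXEC): [IRQ0] PC=0: INC 3 -> ACC=6
Event 15 (EXEC): [IRQ0] PC=1: DEC 2 -> ACC=4
Event 16 (EXEC): [IRQ0] PC=2: IRET -> resume MAIN at PC=0 (depth now 0)
Event 17 (EXEC): [MAIN] PC=0: INC 2 -> ACC=6
Event 18 (EXEC): [MAIN] PC=1: INC 3 -> ACC=9
Event 19 (EXEC): [MAIN] PC=2: INC 4 -> ACC=13
Event 20 (EXEC): [MAIN] PC=3: HALT

Answer: 13 MAIN 0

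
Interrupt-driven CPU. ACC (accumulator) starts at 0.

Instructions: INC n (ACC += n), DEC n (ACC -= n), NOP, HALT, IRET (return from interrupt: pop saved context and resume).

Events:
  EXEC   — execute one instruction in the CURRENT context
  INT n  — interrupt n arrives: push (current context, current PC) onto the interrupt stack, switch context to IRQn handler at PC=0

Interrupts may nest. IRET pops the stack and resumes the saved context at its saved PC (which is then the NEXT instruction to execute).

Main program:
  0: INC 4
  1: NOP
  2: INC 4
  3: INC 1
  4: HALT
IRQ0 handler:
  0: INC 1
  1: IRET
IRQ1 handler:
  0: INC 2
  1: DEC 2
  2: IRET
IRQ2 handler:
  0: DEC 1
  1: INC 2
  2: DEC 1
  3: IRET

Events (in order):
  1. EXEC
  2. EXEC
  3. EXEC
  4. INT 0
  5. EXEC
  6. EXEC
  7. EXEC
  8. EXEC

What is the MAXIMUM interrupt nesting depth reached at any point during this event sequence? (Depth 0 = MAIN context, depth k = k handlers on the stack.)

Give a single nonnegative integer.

Event 1 (EXEC): [MAIN] PC=0: INC 4 -> ACC=4 [depth=0]
Event 2 (EXEC): [MAIN] PC=1: NOP [depth=0]
Event 3 (EXEC): [MAIN] PC=2: INC 4 -> ACC=8 [depth=0]
Event 4 (INT 0): INT 0 arrives: push (MAIN, PC=3), enter IRQ0 at PC=0 (depth now 1) [depth=1]
Event 5 (EXEC): [IRQ0] PC=0: INC 1 -> ACC=9 [depth=1]
Event 6 (EXEC): [IRQ0] PC=1: IRET -> resume MAIN at PC=3 (depth now 0) [depth=0]
Event 7 (EXEC): [MAIN] PC=3: INC 1 -> ACC=10 [depth=0]
Event 8 (EXEC): [MAIN] PC=4: HALT [depth=0]
Max depth observed: 1

Answer: 1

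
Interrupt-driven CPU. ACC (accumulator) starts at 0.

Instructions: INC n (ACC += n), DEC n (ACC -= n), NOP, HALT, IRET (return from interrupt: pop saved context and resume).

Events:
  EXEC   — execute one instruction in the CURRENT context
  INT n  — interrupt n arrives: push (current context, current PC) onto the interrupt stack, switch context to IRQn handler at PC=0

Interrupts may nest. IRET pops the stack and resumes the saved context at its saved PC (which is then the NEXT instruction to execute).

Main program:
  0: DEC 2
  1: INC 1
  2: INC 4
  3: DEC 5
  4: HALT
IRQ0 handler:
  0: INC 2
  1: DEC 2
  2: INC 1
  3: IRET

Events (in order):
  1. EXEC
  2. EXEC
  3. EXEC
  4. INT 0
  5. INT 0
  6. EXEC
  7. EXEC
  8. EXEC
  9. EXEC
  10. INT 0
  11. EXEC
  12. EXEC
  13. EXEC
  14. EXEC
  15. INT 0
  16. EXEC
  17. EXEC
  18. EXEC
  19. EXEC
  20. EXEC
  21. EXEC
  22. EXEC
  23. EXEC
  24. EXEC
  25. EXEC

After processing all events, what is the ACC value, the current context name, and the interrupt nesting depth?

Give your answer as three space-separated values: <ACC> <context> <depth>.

Event 1 (EXEC): [MAIN] PC=0: DEC 2 -> ACC=-2
Event 2 (EXEC): [MAIN] PC=1: INC 1 -> ACC=-1
Event 3 (EXEC): [MAIN] PC=2: INC 4 -> ACC=3
Event 4 (INT 0): INT 0 arrives: push (MAIN, PC=3), enter IRQ0 at PC=0 (depth now 1)
Event 5 (INT 0): INT 0 arrives: push (IRQ0, PC=0), enter IRQ0 at PC=0 (depth now 2)
Event 6 (EXEC): [IRQ0] PC=0: INC 2 -> ACC=5
Event 7 (EXEC): [IRQ0] PC=1: DEC 2 -> ACC=3
Event 8 (EXEC): [IRQ0] PC=2: INC 1 -> ACC=4
Event 9 (EXEC): [IRQ0] PC=3: IRET -> resume IRQ0 at PC=0 (depth now 1)
Event 10 (INT 0): INT 0 arrives: push (IRQ0, PC=0), enter IRQ0 at PC=0 (depth now 2)
Event 11 (EXEC): [IRQ0] PC=0: INC 2 -> ACC=6
Event 12 (EXEC): [IRQ0] PC=1: DEC 2 -> ACC=4
Event 13 (EXEC): [IRQ0] PC=2: INC 1 -> ACC=5
Event 14 (EXEC): [IRQ0] PC=3: IRET -> resume IRQ0 at PC=0 (depth now 1)
Event 15 (INT 0): INT 0 arrives: push (IRQ0, PC=0), enter IRQ0 at PC=0 (depth now 2)
Event 16 (EXEC): [IRQ0] PC=0: INC 2 -> ACC=7
Event 17 (EXEC): [IRQ0] PC=1: DEC 2 -> ACC=5
Event 18 (EXEC): [IRQ0] PC=2: INC 1 -> ACC=6
Event 19 (EXEC): [IRQ0] PC=3: IRET -> resume IRQ0 at PC=0 (depth now 1)
Event 20 (EXEC): [IRQ0] PC=0: INC 2 -> ACC=8
Event 21 (EXEC): [IRQ0] PC=1: DEC 2 -> ACC=6
Event 22 (EXEC): [IRQ0] PC=2: INC 1 -> ACC=7
Event 23 (EXEC): [IRQ0] PC=3: IRET -> resume MAIN at PC=3 (depth now 0)
Event 24 (EXEC): [MAIN] PC=3: DEC 5 -> ACC=2
Event 25 (EXEC): [MAIN] PC=4: HALT

Answer: 2 MAIN 0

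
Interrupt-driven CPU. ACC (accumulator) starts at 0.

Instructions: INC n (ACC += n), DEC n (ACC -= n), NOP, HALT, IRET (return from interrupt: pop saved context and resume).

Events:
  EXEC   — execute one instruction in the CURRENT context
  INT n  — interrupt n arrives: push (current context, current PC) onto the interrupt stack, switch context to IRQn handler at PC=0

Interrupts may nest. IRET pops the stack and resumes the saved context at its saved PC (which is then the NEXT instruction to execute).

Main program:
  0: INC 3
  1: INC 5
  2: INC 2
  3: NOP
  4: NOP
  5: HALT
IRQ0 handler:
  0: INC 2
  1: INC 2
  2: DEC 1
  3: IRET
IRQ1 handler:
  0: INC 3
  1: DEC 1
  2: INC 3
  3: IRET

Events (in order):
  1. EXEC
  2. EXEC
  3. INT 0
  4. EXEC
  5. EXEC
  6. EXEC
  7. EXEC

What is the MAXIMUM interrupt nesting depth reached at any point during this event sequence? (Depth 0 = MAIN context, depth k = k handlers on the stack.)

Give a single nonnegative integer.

Event 1 (EXEC): [MAIN] PC=0: INC 3 -> ACC=3 [depth=0]
Event 2 (EXEC): [MAIN] PC=1: INC 5 -> ACC=8 [depth=0]
Event 3 (INT 0): INT 0 arrives: push (MAIN, PC=2), enter IRQ0 at PC=0 (depth now 1) [depth=1]
Event 4 (EXEC): [IRQ0] PC=0: INC 2 -> ACC=10 [depth=1]
Event 5 (EXEC): [IRQ0] PC=1: INC 2 -> ACC=12 [depth=1]
Event 6 (EXEC): [IRQ0] PC=2: DEC 1 -> ACC=11 [depth=1]
Event 7 (EXEC): [IRQ0] PC=3: IRET -> resume MAIN at PC=2 (depth now 0) [depth=0]
Max depth observed: 1

Answer: 1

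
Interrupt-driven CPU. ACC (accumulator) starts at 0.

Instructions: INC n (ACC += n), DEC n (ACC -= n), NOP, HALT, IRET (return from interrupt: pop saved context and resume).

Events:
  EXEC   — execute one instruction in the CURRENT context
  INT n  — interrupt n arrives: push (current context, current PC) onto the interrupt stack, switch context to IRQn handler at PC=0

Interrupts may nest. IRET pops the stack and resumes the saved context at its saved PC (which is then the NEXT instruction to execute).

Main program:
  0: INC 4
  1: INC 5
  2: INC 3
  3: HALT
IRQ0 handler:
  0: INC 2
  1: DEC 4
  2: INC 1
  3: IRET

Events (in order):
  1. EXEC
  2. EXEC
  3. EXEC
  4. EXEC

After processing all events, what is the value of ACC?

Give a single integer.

Event 1 (EXEC): [MAIN] PC=0: INC 4 -> ACC=4
Event 2 (EXEC): [MAIN] PC=1: INC 5 -> ACC=9
Event 3 (EXEC): [MAIN] PC=2: INC 3 -> ACC=12
Event 4 (EXEC): [MAIN] PC=3: HALT

Answer: 12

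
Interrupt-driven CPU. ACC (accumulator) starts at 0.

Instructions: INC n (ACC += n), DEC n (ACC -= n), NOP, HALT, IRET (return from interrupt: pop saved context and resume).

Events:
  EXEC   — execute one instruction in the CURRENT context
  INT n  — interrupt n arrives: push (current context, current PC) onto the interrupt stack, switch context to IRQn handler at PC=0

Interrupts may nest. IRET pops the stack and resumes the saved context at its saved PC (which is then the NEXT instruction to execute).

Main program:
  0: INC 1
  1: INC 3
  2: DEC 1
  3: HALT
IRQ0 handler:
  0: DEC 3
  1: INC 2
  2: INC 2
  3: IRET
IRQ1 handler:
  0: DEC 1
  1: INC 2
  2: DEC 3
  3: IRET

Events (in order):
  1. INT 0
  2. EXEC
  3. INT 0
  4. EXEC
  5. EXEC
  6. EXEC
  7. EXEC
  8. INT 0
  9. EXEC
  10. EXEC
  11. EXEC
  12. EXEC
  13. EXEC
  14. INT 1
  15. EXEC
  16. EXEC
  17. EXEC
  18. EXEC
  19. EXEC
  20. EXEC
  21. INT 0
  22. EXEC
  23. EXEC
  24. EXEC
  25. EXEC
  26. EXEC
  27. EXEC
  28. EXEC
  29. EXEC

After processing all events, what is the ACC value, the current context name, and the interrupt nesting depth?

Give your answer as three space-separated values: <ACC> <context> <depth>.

Event 1 (INT 0): INT 0 arrives: push (MAIN, PC=0), enter IRQ0 at PC=0 (depth now 1)
Event 2 (EXEC): [IRQ0] PC=0: DEC 3 -> ACC=-3
Event 3 (INT 0): INT 0 arrives: push (IRQ0, PC=1), enter IRQ0 at PC=0 (depth now 2)
Event 4 (EXEC): [IRQ0] PC=0: DEC 3 -> ACC=-6
Event 5 (EXEC): [IRQ0] PC=1: INC 2 -> ACC=-4
Event 6 (EXEC): [IRQ0] PC=2: INC 2 -> ACC=-2
Event 7 (EXEC): [IRQ0] PC=3: IRET -> resume IRQ0 at PC=1 (depth now 1)
Event 8 (INT 0): INT 0 arrives: push (IRQ0, PC=1), enter IRQ0 at PC=0 (depth now 2)
Event 9 (EXEC): [IRQ0] PC=0: DEC 3 -> ACC=-5
Event 10 (EXEC): [IRQ0] PC=1: INC 2 -> ACC=-3
Event 11 (EXEC): [IRQ0] PC=2: INC 2 -> ACC=-1
Event 12 (EXEC): [IRQ0] PC=3: IRET -> resume IRQ0 at PC=1 (depth now 1)
Event 13 (EXEC): [IRQ0] PC=1: INC 2 -> ACC=1
Event 14 (INT 1): INT 1 arrives: push (IRQ0, PC=2), enter IRQ1 at PC=0 (depth now 2)
Event 15 (EXEC): [IRQ1] PC=0: DEC 1 -> ACC=0
Event 16 (EXEC): [IRQ1] PC=1: INC 2 -> ACC=2
Event 17 (EXEC): [IRQ1] PC=2: DEC 3 -> ACC=-1
Event 18 (EXEC): [IRQ1] PC=3: IRET -> resume IRQ0 at PC=2 (depth now 1)
Event 19 (EXEC): [IRQ0] PC=2: INC 2 -> ACC=1
Event 20 (EXEC): [IRQ0] PC=3: IRET -> resume MAIN at PC=0 (depth now 0)
Event 21 (INT 0): INT 0 arrives: push (MAIN, PC=0), enter IRQ0 at PC=0 (depth now 1)
Event 22 (EXEC): [IRQ0] PC=0: DEC 3 -> ACC=-2
Event 23 (EXEC): [IRQ0] PC=1: INC 2 -> ACC=0
Event 24 (EXEC): [IRQ0] PC=2: INC 2 -> ACC=2
Event 25 (EXEC): [IRQ0] PC=3: IRET -> resume MAIN at PC=0 (depth now 0)
Event 26 (EXEC): [MAIN] PC=0: INC 1 -> ACC=3
Event 27 (EXEC): [MAIN] PC=1: INC 3 -> ACC=6
Event 28 (EXEC): [MAIN] PC=2: DEC 1 -> ACC=5
Event 29 (EXEC): [MAIN] PC=3: HALT

Answer: 5 MAIN 0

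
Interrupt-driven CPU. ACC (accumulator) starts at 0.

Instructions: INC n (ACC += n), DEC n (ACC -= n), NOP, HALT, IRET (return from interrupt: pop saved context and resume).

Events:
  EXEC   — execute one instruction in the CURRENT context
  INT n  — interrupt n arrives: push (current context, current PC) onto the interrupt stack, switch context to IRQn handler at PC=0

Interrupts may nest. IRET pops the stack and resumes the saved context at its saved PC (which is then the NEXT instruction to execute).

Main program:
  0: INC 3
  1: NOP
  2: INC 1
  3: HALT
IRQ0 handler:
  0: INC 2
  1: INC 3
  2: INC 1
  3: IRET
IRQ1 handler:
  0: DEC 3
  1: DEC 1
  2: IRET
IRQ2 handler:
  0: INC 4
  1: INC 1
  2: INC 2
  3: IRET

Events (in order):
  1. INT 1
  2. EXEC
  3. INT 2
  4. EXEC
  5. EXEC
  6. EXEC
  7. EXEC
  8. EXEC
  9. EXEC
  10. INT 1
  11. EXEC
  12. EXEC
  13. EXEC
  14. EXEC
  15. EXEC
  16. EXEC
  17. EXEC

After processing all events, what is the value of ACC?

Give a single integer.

Answer: 3

Derivation:
Event 1 (INT 1): INT 1 arrives: push (MAIN, PC=0), enter IRQ1 at PC=0 (depth now 1)
Event 2 (EXEC): [IRQ1] PC=0: DEC 3 -> ACC=-3
Event 3 (INT 2): INT 2 arrives: push (IRQ1, PC=1), enter IRQ2 at PC=0 (depth now 2)
Event 4 (EXEC): [IRQ2] PC=0: INC 4 -> ACC=1
Event 5 (EXEC): [IRQ2] PC=1: INC 1 -> ACC=2
Event 6 (EXEC): [IRQ2] PC=2: INC 2 -> ACC=4
Event 7 (EXEC): [IRQ2] PC=3: IRET -> resume IRQ1 at PC=1 (depth now 1)
Event 8 (EXEC): [IRQ1] PC=1: DEC 1 -> ACC=3
Event 9 (EXEC): [IRQ1] PC=2: IRET -> resume MAIN at PC=0 (depth now 0)
Event 10 (INT 1): INT 1 arrives: push (MAIN, PC=0), enter IRQ1 at PC=0 (depth now 1)
Event 11 (EXEC): [IRQ1] PC=0: DEC 3 -> ACC=0
Event 12 (EXEC): [IRQ1] PC=1: DEC 1 -> ACC=-1
Event 13 (EXEC): [IRQ1] PC=2: IRET -> resume MAIN at PC=0 (depth now 0)
Event 14 (EXEC): [MAIN] PC=0: INC 3 -> ACC=2
Event 15 (EXEC): [MAIN] PC=1: NOP
Event 16 (EXEC): [MAIN] PC=2: INC 1 -> ACC=3
Event 17 (EXEC): [MAIN] PC=3: HALT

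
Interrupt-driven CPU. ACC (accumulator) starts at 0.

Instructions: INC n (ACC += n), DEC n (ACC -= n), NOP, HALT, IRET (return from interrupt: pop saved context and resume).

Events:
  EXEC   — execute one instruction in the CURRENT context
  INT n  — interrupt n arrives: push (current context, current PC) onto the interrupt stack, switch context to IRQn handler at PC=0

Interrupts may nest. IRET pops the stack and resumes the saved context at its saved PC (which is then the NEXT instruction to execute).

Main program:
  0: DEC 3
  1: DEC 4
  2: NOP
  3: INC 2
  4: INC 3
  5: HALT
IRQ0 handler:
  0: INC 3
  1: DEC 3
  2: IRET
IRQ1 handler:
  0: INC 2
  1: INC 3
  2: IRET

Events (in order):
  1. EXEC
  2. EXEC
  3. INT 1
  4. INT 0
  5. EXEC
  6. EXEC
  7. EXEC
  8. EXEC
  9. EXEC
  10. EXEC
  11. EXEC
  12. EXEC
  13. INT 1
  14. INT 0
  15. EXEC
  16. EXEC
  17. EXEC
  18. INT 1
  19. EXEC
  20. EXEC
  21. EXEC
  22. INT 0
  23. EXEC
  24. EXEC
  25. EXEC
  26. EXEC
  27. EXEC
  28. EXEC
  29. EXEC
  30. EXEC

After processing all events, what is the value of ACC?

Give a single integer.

Answer: 13

Derivation:
Event 1 (EXEC): [MAIN] PC=0: DEC 3 -> ACC=-3
Event 2 (EXEC): [MAIN] PC=1: DEC 4 -> ACC=-7
Event 3 (INT 1): INT 1 arrives: push (MAIN, PC=2), enter IRQ1 at PC=0 (depth now 1)
Event 4 (INT 0): INT 0 arrives: push (IRQ1, PC=0), enter IRQ0 at PC=0 (depth now 2)
Event 5 (EXEC): [IRQ0] PC=0: INC 3 -> ACC=-4
Event 6 (EXEC): [IRQ0] PC=1: DEC 3 -> ACC=-7
Event 7 (EXEC): [IRQ0] PC=2: IRET -> resume IRQ1 at PC=0 (depth now 1)
Event 8 (EXEC): [IRQ1] PC=0: INC 2 -> ACC=-5
Event 9 (EXEC): [IRQ1] PC=1: INC 3 -> ACC=-2
Event 10 (EXEC): [IRQ1] PC=2: IRET -> resume MAIN at PC=2 (depth now 0)
Event 11 (EXEC): [MAIN] PC=2: NOP
Event 12 (EXEC): [MAIN] PC=3: INC 2 -> ACC=0
Event 13 (INT 1): INT 1 arrives: push (MAIN, PC=4), enter IRQ1 at PC=0 (depth now 1)
Event 14 (INT 0): INT 0 arrives: push (IRQ1, PC=0), enter IRQ0 at PC=0 (depth now 2)
Event 15 (EXEC): [IRQ0] PC=0: INC 3 -> ACC=3
Event 16 (EXEC): [IRQ0] PC=1: DEC 3 -> ACC=0
Event 17 (EXEC): [IRQ0] PC=2: IRET -> resume IRQ1 at PC=0 (depth now 1)
Event 18 (INT 1): INT 1 arrives: push (IRQ1, PC=0), enter IRQ1 at PC=0 (depth now 2)
Event 19 (EXEC): [IRQ1] PC=0: INC 2 -> ACC=2
Event 20 (EXEC): [IRQ1] PC=1: INC 3 -> ACC=5
Event 21 (EXEC): [IRQ1] PC=2: IRET -> resume IRQ1 at PC=0 (depth now 1)
Event 22 (INT 0): INT 0 arrives: push (IRQ1, PC=0), enter IRQ0 at PC=0 (depth now 2)
Event 23 (EXEC): [IRQ0] PC=0: INC 3 -> ACC=8
Event 24 (EXEC): [IRQ0] PC=1: DEC 3 -> ACC=5
Event 25 (EXEC): [IRQ0] PC=2: IRET -> resume IRQ1 at PC=0 (depth now 1)
Event 26 (EXEC): [IRQ1] PC=0: INC 2 -> ACC=7
Event 27 (EXEC): [IRQ1] PC=1: INC 3 -> ACC=10
Event 28 (EXEC): [IRQ1] PC=2: IRET -> resume MAIN at PC=4 (depth now 0)
Event 29 (EXEC): [MAIN] PC=4: INC 3 -> ACC=13
Event 30 (EXEC): [MAIN] PC=5: HALT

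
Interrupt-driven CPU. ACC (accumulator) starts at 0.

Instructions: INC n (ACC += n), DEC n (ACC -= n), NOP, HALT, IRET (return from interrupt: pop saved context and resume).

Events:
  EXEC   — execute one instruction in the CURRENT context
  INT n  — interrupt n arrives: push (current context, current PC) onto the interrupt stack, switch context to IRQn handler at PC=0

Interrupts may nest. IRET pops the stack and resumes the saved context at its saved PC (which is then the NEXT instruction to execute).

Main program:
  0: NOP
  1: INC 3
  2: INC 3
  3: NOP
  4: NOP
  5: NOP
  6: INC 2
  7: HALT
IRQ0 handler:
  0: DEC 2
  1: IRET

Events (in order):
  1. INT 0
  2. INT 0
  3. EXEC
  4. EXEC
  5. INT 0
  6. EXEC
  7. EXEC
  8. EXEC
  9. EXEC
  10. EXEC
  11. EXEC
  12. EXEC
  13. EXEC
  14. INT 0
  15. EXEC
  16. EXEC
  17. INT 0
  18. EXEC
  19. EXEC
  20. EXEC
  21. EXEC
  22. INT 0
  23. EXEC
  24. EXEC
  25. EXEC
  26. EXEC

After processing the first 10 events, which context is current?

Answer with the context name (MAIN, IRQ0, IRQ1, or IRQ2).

Answer: MAIN

Derivation:
Event 1 (INT 0): INT 0 arrives: push (MAIN, PC=0), enter IRQ0 at PC=0 (depth now 1)
Event 2 (INT 0): INT 0 arrives: push (IRQ0, PC=0), enter IRQ0 at PC=0 (depth now 2)
Event 3 (EXEC): [IRQ0] PC=0: DEC 2 -> ACC=-2
Event 4 (EXEC): [IRQ0] PC=1: IRET -> resume IRQ0 at PC=0 (depth now 1)
Event 5 (INT 0): INT 0 arrives: push (IRQ0, PC=0), enter IRQ0 at PC=0 (depth now 2)
Event 6 (EXEC): [IRQ0] PC=0: DEC 2 -> ACC=-4
Event 7 (EXEC): [IRQ0] PC=1: IRET -> resume IRQ0 at PC=0 (depth now 1)
Event 8 (EXEC): [IRQ0] PC=0: DEC 2 -> ACC=-6
Event 9 (EXEC): [IRQ0] PC=1: IRET -> resume MAIN at PC=0 (depth now 0)
Event 10 (EXEC): [MAIN] PC=0: NOP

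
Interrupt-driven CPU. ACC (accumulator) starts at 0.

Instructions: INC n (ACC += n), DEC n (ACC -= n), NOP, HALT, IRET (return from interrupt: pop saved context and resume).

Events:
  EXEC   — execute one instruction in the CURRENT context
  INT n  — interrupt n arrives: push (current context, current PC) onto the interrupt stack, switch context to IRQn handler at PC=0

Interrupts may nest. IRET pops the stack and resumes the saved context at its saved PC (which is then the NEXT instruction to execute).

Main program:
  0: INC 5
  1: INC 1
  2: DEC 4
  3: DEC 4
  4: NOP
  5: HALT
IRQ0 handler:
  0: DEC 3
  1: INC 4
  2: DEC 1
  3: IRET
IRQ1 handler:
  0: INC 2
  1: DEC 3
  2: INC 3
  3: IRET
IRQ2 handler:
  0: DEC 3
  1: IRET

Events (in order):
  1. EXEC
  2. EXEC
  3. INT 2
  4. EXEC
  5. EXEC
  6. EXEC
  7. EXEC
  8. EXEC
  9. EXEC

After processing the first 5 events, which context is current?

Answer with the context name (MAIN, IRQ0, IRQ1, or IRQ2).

Answer: MAIN

Derivation:
Event 1 (EXEC): [MAIN] PC=0: INC 5 -> ACC=5
Event 2 (EXEC): [MAIN] PC=1: INC 1 -> ACC=6
Event 3 (INT 2): INT 2 arrives: push (MAIN, PC=2), enter IRQ2 at PC=0 (depth now 1)
Event 4 (EXEC): [IRQ2] PC=0: DEC 3 -> ACC=3
Event 5 (EXEC): [IRQ2] PC=1: IRET -> resume MAIN at PC=2 (depth now 0)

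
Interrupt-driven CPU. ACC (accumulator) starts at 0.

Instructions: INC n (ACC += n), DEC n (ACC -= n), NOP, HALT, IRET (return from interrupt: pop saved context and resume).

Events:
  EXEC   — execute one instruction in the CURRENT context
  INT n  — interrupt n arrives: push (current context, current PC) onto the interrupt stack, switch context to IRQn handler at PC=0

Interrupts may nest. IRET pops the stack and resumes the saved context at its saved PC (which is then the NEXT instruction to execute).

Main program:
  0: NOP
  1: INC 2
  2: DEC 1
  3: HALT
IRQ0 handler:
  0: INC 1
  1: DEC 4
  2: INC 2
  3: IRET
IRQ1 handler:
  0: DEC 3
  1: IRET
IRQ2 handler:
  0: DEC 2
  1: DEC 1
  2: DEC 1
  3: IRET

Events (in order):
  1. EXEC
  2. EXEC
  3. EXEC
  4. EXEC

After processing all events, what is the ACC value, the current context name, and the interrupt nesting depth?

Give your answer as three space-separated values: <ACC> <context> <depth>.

Event 1 (EXEC): [MAIN] PC=0: NOP
Event 2 (EXEC): [MAIN] PC=1: INC 2 -> ACC=2
Event 3 (EXEC): [MAIN] PC=2: DEC 1 -> ACC=1
Event 4 (EXEC): [MAIN] PC=3: HALT

Answer: 1 MAIN 0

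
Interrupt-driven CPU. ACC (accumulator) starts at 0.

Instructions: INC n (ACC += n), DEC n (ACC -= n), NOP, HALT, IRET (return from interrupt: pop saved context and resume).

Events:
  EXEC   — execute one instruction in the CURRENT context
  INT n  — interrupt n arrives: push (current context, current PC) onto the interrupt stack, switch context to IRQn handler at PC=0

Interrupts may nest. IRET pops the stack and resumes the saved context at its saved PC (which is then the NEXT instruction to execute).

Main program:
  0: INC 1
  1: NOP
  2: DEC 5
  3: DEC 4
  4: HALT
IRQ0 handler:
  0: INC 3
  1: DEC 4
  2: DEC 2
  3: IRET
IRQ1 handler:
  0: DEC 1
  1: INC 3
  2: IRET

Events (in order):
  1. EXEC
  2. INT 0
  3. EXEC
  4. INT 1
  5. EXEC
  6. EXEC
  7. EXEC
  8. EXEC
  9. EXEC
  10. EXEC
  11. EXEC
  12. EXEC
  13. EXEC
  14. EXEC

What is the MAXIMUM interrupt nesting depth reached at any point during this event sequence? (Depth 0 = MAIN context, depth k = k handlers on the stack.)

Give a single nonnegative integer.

Event 1 (EXEC): [MAIN] PC=0: INC 1 -> ACC=1 [depth=0]
Event 2 (INT 0): INT 0 arrives: push (MAIN, PC=1), enter IRQ0 at PC=0 (depth now 1) [depth=1]
Event 3 (EXEC): [IRQ0] PC=0: INC 3 -> ACC=4 [depth=1]
Event 4 (INT 1): INT 1 arrives: push (IRQ0, PC=1), enter IRQ1 at PC=0 (depth now 2) [depth=2]
Event 5 (EXEC): [IRQ1] PC=0: DEC 1 -> ACC=3 [depth=2]
Event 6 (EXEC): [IRQ1] PC=1: INC 3 -> ACC=6 [depth=2]
Event 7 (EXEC): [IRQ1] PC=2: IRET -> resume IRQ0 at PC=1 (depth now 1) [depth=1]
Event 8 (EXEC): [IRQ0] PC=1: DEC 4 -> ACC=2 [depth=1]
Event 9 (EXEC): [IRQ0] PC=2: DEC 2 -> ACC=0 [depth=1]
Event 10 (EXEC): [IRQ0] PC=3: IRET -> resume MAIN at PC=1 (depth now 0) [depth=0]
Event 11 (EXEC): [MAIN] PC=1: NOP [depth=0]
Event 12 (EXEC): [MAIN] PC=2: DEC 5 -> ACC=-5 [depth=0]
Event 13 (EXEC): [MAIN] PC=3: DEC 4 -> ACC=-9 [depth=0]
Event 14 (EXEC): [MAIN] PC=4: HALT [depth=0]
Max depth observed: 2

Answer: 2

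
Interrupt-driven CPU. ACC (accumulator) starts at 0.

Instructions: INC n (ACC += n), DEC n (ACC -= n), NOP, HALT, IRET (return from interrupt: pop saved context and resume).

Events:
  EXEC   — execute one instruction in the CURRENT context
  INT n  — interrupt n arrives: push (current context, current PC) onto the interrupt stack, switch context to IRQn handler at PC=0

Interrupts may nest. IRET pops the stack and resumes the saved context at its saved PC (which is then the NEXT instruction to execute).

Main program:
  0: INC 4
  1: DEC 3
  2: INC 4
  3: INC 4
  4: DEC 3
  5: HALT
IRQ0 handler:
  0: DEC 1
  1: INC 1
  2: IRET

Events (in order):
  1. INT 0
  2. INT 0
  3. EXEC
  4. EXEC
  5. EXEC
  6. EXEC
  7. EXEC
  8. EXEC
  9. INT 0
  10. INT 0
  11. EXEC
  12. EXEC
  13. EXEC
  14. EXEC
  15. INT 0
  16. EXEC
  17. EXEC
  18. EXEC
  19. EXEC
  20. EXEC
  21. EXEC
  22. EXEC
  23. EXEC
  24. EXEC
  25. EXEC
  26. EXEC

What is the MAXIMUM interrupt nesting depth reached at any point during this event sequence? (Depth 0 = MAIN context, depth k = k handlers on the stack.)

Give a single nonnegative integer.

Answer: 2

Derivation:
Event 1 (INT 0): INT 0 arrives: push (MAIN, PC=0), enter IRQ0 at PC=0 (depth now 1) [depth=1]
Event 2 (INT 0): INT 0 arrives: push (IRQ0, PC=0), enter IRQ0 at PC=0 (depth now 2) [depth=2]
Event 3 (EXEC): [IRQ0] PC=0: DEC 1 -> ACC=-1 [depth=2]
Event 4 (EXEC): [IRQ0] PC=1: INC 1 -> ACC=0 [depth=2]
Event 5 (EXEC): [IRQ0] PC=2: IRET -> resume IRQ0 at PC=0 (depth now 1) [depth=1]
Event 6 (EXEC): [IRQ0] PC=0: DEC 1 -> ACC=-1 [depth=1]
Event 7 (EXEC): [IRQ0] PC=1: INC 1 -> ACC=0 [depth=1]
Event 8 (EXEC): [IRQ0] PC=2: IRET -> resume MAIN at PC=0 (depth now 0) [depth=0]
Event 9 (INT 0): INT 0 arrives: push (MAIN, PC=0), enter IRQ0 at PC=0 (depth now 1) [depth=1]
Event 10 (INT 0): INT 0 arrives: push (IRQ0, PC=0), enter IRQ0 at PC=0 (depth now 2) [depth=2]
Event 11 (EXEC): [IRQ0] PC=0: DEC 1 -> ACC=-1 [depth=2]
Event 12 (EXEC): [IRQ0] PC=1: INC 1 -> ACC=0 [depth=2]
Event 13 (EXEC): [IRQ0] PC=2: IRET -> resume IRQ0 at PC=0 (depth now 1) [depth=1]
Event 14 (EXEC): [IRQ0] PC=0: DEC 1 -> ACC=-1 [depth=1]
Event 15 (INT 0): INT 0 arrives: push (IRQ0, PC=1), enter IRQ0 at PC=0 (depth now 2) [depth=2]
Event 16 (EXEC): [IRQ0] PC=0: DEC 1 -> ACC=-2 [depth=2]
Event 17 (EXEC): [IRQ0] PC=1: INC 1 -> ACC=-1 [depth=2]
Event 18 (EXEC): [IRQ0] PC=2: IRET -> resume IRQ0 at PC=1 (depth now 1) [depth=1]
Event 19 (EXEC): [IRQ0] PC=1: INC 1 -> ACC=0 [depth=1]
Event 20 (EXEC): [IRQ0] PC=2: IRET -> resume MAIN at PC=0 (depth now 0) [depth=0]
Event 21 (EXEC): [MAIN] PC=0: INC 4 -> ACC=4 [depth=0]
Event 22 (EXEC): [MAIN] PC=1: DEC 3 -> ACC=1 [depth=0]
Event 23 (EXEC): [MAIN] PC=2: INC 4 -> ACC=5 [depth=0]
Event 24 (EXEC): [MAIN] PC=3: INC 4 -> ACC=9 [depth=0]
Event 25 (EXEC): [MAIN] PC=4: DEC 3 -> ACC=6 [depth=0]
Event 26 (EXEC): [MAIN] PC=5: HALT [depth=0]
Max depth observed: 2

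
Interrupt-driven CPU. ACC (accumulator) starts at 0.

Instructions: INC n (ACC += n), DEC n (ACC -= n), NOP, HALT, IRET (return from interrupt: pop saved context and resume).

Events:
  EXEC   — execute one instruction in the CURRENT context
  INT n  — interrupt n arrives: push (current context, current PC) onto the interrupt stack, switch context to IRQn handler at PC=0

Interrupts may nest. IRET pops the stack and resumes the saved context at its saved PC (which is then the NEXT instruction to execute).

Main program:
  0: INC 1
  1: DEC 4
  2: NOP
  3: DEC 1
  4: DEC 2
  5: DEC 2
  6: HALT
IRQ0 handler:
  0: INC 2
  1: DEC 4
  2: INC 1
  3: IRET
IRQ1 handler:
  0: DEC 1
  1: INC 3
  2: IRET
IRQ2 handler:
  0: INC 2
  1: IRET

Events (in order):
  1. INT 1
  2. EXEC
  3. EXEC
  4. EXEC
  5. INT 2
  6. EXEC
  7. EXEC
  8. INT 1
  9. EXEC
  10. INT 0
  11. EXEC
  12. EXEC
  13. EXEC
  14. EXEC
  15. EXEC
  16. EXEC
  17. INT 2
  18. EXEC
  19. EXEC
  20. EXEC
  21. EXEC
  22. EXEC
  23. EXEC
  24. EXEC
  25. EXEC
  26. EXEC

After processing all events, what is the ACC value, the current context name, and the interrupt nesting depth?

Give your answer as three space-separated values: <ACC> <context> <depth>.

Event 1 (INT 1): INT 1 arrives: push (MAIN, PC=0), enter IRQ1 at PC=0 (depth now 1)
Event 2 (EXEC): [IRQ1] PC=0: DEC 1 -> ACC=-1
Event 3 (EXEC): [IRQ1] PC=1: INC 3 -> ACC=2
Event 4 (EXEC): [IRQ1] PC=2: IRET -> resume MAIN at PC=0 (depth now 0)
Event 5 (INT 2): INT 2 arrives: push (MAIN, PC=0), enter IRQ2 at PC=0 (depth now 1)
Event 6 (EXEC): [IRQ2] PC=0: INC 2 -> ACC=4
Event 7 (EXEC): [IRQ2] PC=1: IRET -> resume MAIN at PC=0 (depth now 0)
Event 8 (INT 1): INT 1 arrives: push (MAIN, PC=0), enter IRQ1 at PC=0 (depth now 1)
Event 9 (EXEC): [IRQ1] PC=0: DEC 1 -> ACC=3
Event 10 (INT 0): INT 0 arrives: push (IRQ1, PC=1), enter IRQ0 at PC=0 (depth now 2)
Event 11 (EXEC): [IRQ0] PC=0: INC 2 -> ACC=5
Event 12 (EXEC): [IRQ0] PC=1: DEC 4 -> ACC=1
Event 13 (EXEC): [IRQ0] PC=2: INC 1 -> ACC=2
Event 14 (EXEC): [IRQ0] PC=3: IRET -> resume IRQ1 at PC=1 (depth now 1)
Event 15 (EXEC): [IRQ1] PC=1: INC 3 -> ACC=5
Event 16 (EXEC): [IRQ1] PC=2: IRET -> resume MAIN at PC=0 (depth now 0)
Event 17 (INT 2): INT 2 arrives: push (MAIN, PC=0), enter IRQ2 at PC=0 (depth now 1)
Event 18 (EXEC): [IRQ2] PC=0: INC 2 -> ACC=7
Event 19 (EXEC): [IRQ2] PC=1: IRET -> resume MAIN at PC=0 (depth now 0)
Event 20 (EXEC): [MAIN] PC=0: INC 1 -> ACC=8
Event 21 (EXEC): [MAIN] PC=1: DEC 4 -> ACC=4
Event 22 (EXEC): [MAIN] PC=2: NOP
Event 23 (EXEC): [MAIN] PC=3: DEC 1 -> ACC=3
Event 24 (EXEC): [MAIN] PC=4: DEC 2 -> ACC=1
Event 25 (EXEC): [MAIN] PC=5: DEC 2 -> ACC=-1
Event 26 (EXEC): [MAIN] PC=6: HALT

Answer: -1 MAIN 0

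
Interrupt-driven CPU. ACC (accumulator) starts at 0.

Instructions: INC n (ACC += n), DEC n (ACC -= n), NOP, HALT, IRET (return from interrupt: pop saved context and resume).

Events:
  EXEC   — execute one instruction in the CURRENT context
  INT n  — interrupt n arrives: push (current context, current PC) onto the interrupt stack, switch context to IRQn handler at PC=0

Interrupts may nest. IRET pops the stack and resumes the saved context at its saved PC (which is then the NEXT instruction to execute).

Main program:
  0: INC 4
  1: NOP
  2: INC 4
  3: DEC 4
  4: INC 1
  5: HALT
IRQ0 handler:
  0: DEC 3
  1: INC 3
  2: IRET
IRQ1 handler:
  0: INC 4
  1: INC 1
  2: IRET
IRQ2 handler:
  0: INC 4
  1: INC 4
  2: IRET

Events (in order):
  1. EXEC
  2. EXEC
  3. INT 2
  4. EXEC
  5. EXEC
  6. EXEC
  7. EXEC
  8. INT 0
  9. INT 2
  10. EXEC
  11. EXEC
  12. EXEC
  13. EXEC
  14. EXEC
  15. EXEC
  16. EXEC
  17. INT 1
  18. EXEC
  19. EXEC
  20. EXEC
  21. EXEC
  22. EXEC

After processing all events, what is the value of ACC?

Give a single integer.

Answer: 26

Derivation:
Event 1 (EXEC): [MAIN] PC=0: INC 4 -> ACC=4
Event 2 (EXEC): [MAIN] PC=1: NOP
Event 3 (INT 2): INT 2 arrives: push (MAIN, PC=2), enter IRQ2 at PC=0 (depth now 1)
Event 4 (EXEC): [IRQ2] PC=0: INC 4 -> ACC=8
Event 5 (EXEC): [IRQ2] PC=1: INC 4 -> ACC=12
Event 6 (EXEC): [IRQ2] PC=2: IRET -> resume MAIN at PC=2 (depth now 0)
Event 7 (EXEC): [MAIN] PC=2: INC 4 -> ACC=16
Event 8 (INT 0): INT 0 arrives: push (MAIN, PC=3), enter IRQ0 at PC=0 (depth now 1)
Event 9 (INT 2): INT 2 arrives: push (IRQ0, PC=0), enter IRQ2 at PC=0 (depth now 2)
Event 10 (EXEC): [IRQ2] PC=0: INC 4 -> ACC=20
Event 11 (EXEC): [IRQ2] PC=1: INC 4 -> ACC=24
Event 12 (EXEC): [IRQ2] PC=2: IRET -> resume IRQ0 at PC=0 (depth now 1)
Event 13 (EXEC): [IRQ0] PC=0: DEC 3 -> ACC=21
Event 14 (EXEC): [IRQ0] PC=1: INC 3 -> ACC=24
Event 15 (EXEC): [IRQ0] PC=2: IRET -> resume MAIN at PC=3 (depth now 0)
Event 16 (EXEC): [MAIN] PC=3: DEC 4 -> ACC=20
Event 17 (INT 1): INT 1 arrives: push (MAIN, PC=4), enter IRQ1 at PC=0 (depth now 1)
Event 18 (EXEC): [IRQ1] PC=0: INC 4 -> ACC=24
Event 19 (EXEC): [IRQ1] PC=1: INC 1 -> ACC=25
Event 20 (EXEC): [IRQ1] PC=2: IRET -> resume MAIN at PC=4 (depth now 0)
Event 21 (EXEC): [MAIN] PC=4: INC 1 -> ACC=26
Event 22 (EXEC): [MAIN] PC=5: HALT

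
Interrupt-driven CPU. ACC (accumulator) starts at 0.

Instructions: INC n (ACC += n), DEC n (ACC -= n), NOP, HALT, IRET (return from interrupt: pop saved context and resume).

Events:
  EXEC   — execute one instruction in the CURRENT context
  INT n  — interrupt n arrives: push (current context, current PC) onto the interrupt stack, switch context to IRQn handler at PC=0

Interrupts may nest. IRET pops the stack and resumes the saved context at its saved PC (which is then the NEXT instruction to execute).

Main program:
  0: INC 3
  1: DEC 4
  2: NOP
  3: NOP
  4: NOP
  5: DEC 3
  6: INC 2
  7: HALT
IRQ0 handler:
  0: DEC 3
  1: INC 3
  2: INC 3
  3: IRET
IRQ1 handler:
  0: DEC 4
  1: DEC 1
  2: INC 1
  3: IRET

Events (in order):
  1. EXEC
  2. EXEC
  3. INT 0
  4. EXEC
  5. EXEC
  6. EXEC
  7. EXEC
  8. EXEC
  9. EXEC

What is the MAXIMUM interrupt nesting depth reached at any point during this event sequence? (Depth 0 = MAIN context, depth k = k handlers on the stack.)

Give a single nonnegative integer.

Answer: 1

Derivation:
Event 1 (EXEC): [MAIN] PC=0: INC 3 -> ACC=3 [depth=0]
Event 2 (EXEC): [MAIN] PC=1: DEC 4 -> ACC=-1 [depth=0]
Event 3 (INT 0): INT 0 arrives: push (MAIN, PC=2), enter IRQ0 at PC=0 (depth now 1) [depth=1]
Event 4 (EXEC): [IRQ0] PC=0: DEC 3 -> ACC=-4 [depth=1]
Event 5 (EXEC): [IRQ0] PC=1: INC 3 -> ACC=-1 [depth=1]
Event 6 (EXEC): [IRQ0] PC=2: INC 3 -> ACC=2 [depth=1]
Event 7 (EXEC): [IRQ0] PC=3: IRET -> resume MAIN at PC=2 (depth now 0) [depth=0]
Event 8 (EXEC): [MAIN] PC=2: NOP [depth=0]
Event 9 (EXEC): [MAIN] PC=3: NOP [depth=0]
Max depth observed: 1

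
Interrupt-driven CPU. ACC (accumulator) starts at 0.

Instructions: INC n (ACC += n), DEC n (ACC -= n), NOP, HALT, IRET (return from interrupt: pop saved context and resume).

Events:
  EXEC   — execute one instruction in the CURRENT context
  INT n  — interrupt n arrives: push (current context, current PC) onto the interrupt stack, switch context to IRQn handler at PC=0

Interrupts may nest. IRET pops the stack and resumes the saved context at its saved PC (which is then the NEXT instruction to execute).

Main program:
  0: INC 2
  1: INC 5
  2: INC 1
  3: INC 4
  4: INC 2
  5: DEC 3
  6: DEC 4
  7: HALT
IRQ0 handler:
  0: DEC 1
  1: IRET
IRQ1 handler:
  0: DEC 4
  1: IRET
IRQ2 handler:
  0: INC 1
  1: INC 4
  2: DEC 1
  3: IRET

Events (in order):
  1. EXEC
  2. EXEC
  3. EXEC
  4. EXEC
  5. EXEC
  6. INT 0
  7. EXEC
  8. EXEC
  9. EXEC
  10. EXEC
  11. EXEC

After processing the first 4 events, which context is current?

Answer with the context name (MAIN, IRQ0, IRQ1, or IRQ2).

Answer: MAIN

Derivation:
Event 1 (EXEC): [MAIN] PC=0: INC 2 -> ACC=2
Event 2 (EXEC): [MAIN] PC=1: INC 5 -> ACC=7
Event 3 (EXEC): [MAIN] PC=2: INC 1 -> ACC=8
Event 4 (EXEC): [MAIN] PC=3: INC 4 -> ACC=12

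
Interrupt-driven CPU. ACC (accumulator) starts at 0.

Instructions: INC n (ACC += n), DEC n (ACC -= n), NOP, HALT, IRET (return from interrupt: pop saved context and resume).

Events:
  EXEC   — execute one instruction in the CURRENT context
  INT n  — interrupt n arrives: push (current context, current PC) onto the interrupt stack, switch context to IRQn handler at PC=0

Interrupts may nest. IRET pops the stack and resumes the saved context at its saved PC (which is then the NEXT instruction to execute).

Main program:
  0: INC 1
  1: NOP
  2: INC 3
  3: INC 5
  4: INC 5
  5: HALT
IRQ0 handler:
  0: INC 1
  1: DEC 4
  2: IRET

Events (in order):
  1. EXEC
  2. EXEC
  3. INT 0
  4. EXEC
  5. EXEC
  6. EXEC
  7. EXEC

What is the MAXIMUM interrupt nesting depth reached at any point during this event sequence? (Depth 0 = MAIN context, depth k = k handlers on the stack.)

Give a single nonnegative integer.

Answer: 1

Derivation:
Event 1 (EXEC): [MAIN] PC=0: INC 1 -> ACC=1 [depth=0]
Event 2 (EXEC): [MAIN] PC=1: NOP [depth=0]
Event 3 (INT 0): INT 0 arrives: push (MAIN, PC=2), enter IRQ0 at PC=0 (depth now 1) [depth=1]
Event 4 (EXEC): [IRQ0] PC=0: INC 1 -> ACC=2 [depth=1]
Event 5 (EXEC): [IRQ0] PC=1: DEC 4 -> ACC=-2 [depth=1]
Event 6 (EXEC): [IRQ0] PC=2: IRET -> resume MAIN at PC=2 (depth now 0) [depth=0]
Event 7 (EXEC): [MAIN] PC=2: INC 3 -> ACC=1 [depth=0]
Max depth observed: 1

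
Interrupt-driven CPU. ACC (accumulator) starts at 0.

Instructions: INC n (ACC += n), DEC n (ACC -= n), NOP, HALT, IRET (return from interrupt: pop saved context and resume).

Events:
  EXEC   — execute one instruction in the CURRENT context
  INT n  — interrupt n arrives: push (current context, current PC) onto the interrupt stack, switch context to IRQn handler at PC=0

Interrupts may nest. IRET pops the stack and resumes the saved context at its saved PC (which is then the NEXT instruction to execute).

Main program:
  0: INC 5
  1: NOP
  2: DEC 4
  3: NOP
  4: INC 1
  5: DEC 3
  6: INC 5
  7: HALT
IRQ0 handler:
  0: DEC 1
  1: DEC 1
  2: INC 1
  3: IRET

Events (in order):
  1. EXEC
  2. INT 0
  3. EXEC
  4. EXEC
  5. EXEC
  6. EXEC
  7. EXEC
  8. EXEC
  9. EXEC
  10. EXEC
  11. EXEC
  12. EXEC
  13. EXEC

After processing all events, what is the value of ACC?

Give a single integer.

Answer: 3

Derivation:
Event 1 (EXEC): [MAIN] PC=0: INC 5 -> ACC=5
Event 2 (INT 0): INT 0 arrives: push (MAIN, PC=1), enter IRQ0 at PC=0 (depth now 1)
Event 3 (EXEC): [IRQ0] PC=0: DEC 1 -> ACC=4
Event 4 (EXEC): [IRQ0] PC=1: DEC 1 -> ACC=3
Event 5 (EXEC): [IRQ0] PC=2: INC 1 -> ACC=4
Event 6 (EXEC): [IRQ0] PC=3: IRET -> resume MAIN at PC=1 (depth now 0)
Event 7 (EXEC): [MAIN] PC=1: NOP
Event 8 (EXEC): [MAIN] PC=2: DEC 4 -> ACC=0
Event 9 (EXEC): [MAIN] PC=3: NOP
Event 10 (EXEC): [MAIN] PC=4: INC 1 -> ACC=1
Event 11 (EXEC): [MAIN] PC=5: DEC 3 -> ACC=-2
Event 12 (EXEC): [MAIN] PC=6: INC 5 -> ACC=3
Event 13 (EXEC): [MAIN] PC=7: HALT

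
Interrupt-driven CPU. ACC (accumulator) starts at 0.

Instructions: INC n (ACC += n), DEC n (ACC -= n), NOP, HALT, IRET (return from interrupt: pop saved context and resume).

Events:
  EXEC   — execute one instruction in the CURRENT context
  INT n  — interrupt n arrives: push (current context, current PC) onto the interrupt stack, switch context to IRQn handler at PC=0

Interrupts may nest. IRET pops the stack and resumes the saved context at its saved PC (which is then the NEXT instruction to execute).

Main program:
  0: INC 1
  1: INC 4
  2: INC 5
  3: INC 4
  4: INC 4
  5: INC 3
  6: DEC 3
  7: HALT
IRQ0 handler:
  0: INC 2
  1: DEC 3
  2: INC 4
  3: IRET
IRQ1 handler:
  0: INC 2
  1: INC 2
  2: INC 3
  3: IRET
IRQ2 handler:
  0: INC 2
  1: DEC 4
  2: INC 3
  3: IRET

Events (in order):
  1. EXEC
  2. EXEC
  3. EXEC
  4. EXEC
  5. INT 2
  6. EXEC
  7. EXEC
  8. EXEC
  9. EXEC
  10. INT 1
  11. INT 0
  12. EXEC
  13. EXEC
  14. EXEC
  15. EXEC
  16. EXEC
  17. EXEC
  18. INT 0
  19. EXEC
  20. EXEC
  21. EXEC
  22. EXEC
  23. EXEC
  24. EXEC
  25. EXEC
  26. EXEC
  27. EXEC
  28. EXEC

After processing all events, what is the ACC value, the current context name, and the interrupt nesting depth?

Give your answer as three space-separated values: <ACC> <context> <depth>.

Event 1 (EXEC): [MAIN] PC=0: INC 1 -> ACC=1
Event 2 (EXEC): [MAIN] PC=1: INC 4 -> ACC=5
Event 3 (EXEC): [MAIN] PC=2: INC 5 -> ACC=10
Event 4 (EXEC): [MAIN] PC=3: INC 4 -> ACC=14
Event 5 (INT 2): INT 2 arrives: push (MAIN, PC=4), enter IRQ2 at PC=0 (depth now 1)
Event 6 (EXEC): [IRQ2] PC=0: INC 2 -> ACC=16
Event 7 (EXEC): [IRQ2] PC=1: DEC 4 -> ACC=12
Event 8 (EXEC): [IRQ2] PC=2: INC 3 -> ACC=15
Event 9 (EXEC): [IRQ2] PC=3: IRET -> resume MAIN at PC=4 (depth now 0)
Event 10 (INT 1): INT 1 arrives: push (MAIN, PC=4), enter IRQ1 at PC=0 (depth now 1)
Event 11 (INT 0): INT 0 arrives: push (IRQ1, PC=0), enter IRQ0 at PC=0 (depth now 2)
Event 12 (EXEC): [IRQ0] PC=0: INC 2 -> ACC=17
Event 13 (EXEC): [IRQ0] PC=1: DEC 3 -> ACC=14
Event 14 (EXEC): [IRQ0] PC=2: INC 4 -> ACC=18
Event 15 (EXEC): [IRQ0] PC=3: IRET -> resume IRQ1 at PC=0 (depth now 1)
Event 16 (EXEC): [IRQ1] PC=0: INC 2 -> ACC=20
Event 17 (EXEC): [IRQ1] PC=1: INC 2 -> ACC=22
Event 18 (INT 0): INT 0 arrives: push (IRQ1, PC=2), enter IRQ0 at PC=0 (depth now 2)
Event 19 (EXEC): [IRQ0] PC=0: INC 2 -> ACC=24
Event 20 (EXEC): [IRQ0] PC=1: DEC 3 -> ACC=21
Event 21 (EXEC): [IRQ0] PC=2: INC 4 -> ACC=25
Event 22 (EXEC): [IRQ0] PC=3: IRET -> resume IRQ1 at PC=2 (depth now 1)
Event 23 (EXEC): [IRQ1] PC=2: INC 3 -> ACC=28
Event 24 (EXEC): [IRQ1] PC=3: IRET -> resume MAIN at PC=4 (depth now 0)
Event 25 (EXEC): [MAIN] PC=4: INC 4 -> ACC=32
Event 26 (EXEC): [MAIN] PC=5: INC 3 -> ACC=35
Event 27 (EXEC): [MAIN] PC=6: DEC 3 -> ACC=32
Event 28 (EXEC): [MAIN] PC=7: HALT

Answer: 32 MAIN 0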